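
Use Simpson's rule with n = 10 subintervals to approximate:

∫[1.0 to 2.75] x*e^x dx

f(x) = x*e^x
a = 1.0, b = 2.75, n = 10
h = (b - a)/n = 0.175000

Simpson's rule: (h/3)[f(x₀) + 4f(x₁) + 2f(x₂) + ... + f(xₙ)]

x_0 = 1.0000, f(x_0) = 2.718282, coefficient = 1
x_1 = 1.1750, f(x_1) = 3.804818, coefficient = 4
x_2 = 1.3500, f(x_2) = 5.207524, coefficient = 2
x_3 = 1.5250, f(x_3) = 7.007594, coefficient = 4
x_4 = 1.7000, f(x_4) = 9.305711, coefficient = 2
x_5 = 1.8750, f(x_5) = 12.226536, coefficient = 4
x_6 = 2.0500, f(x_6) = 15.924197, coefficient = 2
x_7 = 2.2250, f(x_7) = 20.588999, coefficient = 4
x_8 = 2.4000, f(x_8) = 26.455623, coefficient = 2
x_9 = 2.5750, f(x_9) = 33.813142, coefficient = 4
x_10 = 2.7500, f(x_10) = 43.017238, coefficient = 1

I ≈ (0.175000/3) × 469.285985 = 27.375016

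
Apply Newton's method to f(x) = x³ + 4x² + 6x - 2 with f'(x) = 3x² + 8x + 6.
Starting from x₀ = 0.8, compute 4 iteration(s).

f(x) = x³ + 4x² + 6x - 2
f'(x) = 3x² + 8x + 6
x₀ = 0.8

Newton-Raphson formula: x_{n+1} = x_n - f(x_n)/f'(x_n)

Iteration 1:
  f(0.800000) = 5.872000
  f'(0.800000) = 14.320000
  x_1 = 0.800000 - 5.872000/14.320000 = 0.389944
Iteration 2:
  f(0.389944) = 1.007184
  f'(0.389944) = 9.575722
  x_2 = 0.389944 - 1.007184/9.575722 = 0.284763
Iteration 3:
  f(0.284763) = 0.056030
  f'(0.284763) = 8.521375
  x_3 = 0.284763 - 0.056030/8.521375 = 0.278188
Iteration 4:
  f(0.278188) = 0.000210
  f'(0.278188) = 8.457668
  x_4 = 0.278188 - 0.000210/8.457668 = 0.278163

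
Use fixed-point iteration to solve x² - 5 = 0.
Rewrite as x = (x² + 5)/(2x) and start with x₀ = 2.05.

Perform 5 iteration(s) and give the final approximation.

Equation: x² - 5 = 0
Fixed-point form: x = (x² + 5)/(2x)
x₀ = 2.05

x_1 = g(2.050000) = 2.244512
x_2 = g(2.244512) = 2.236084
x_3 = g(2.236084) = 2.236068
x_4 = g(2.236068) = 2.236068
x_5 = g(2.236068) = 2.236068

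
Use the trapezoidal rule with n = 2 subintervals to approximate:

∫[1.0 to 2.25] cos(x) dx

f(x) = cos(x)
a = 1.0, b = 2.25, n = 2
h = (b - a)/n = 0.625000

Trapezoidal rule: (h/2)[f(x₀) + 2f(x₁) + 2f(x₂) + ... + f(xₙ)]

x_0 = 1.0000, f(x_0) = 0.540302, coefficient = 1
x_1 = 1.6250, f(x_1) = -0.054177, coefficient = 2
x_2 = 2.2500, f(x_2) = -0.628174, coefficient = 1

I ≈ (0.625000/2) × -0.196226 = -0.061320
Exact value: -0.063398
Error: 0.002077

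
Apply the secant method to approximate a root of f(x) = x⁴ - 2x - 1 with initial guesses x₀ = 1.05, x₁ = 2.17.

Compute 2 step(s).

f(x) = x⁴ - 2x - 1
x₀ = 1.05, x₁ = 2.17

Secant formula: x_{n+1} = x_n - f(x_n)(x_n - x_{n-1})/(f(x_n) - f(x_{n-1}))

Iteration 1:
  f(1.050000) = -1.884494
  f(2.170000) = 16.833739
  x_2 = 2.170000 - 16.833739×(2.170000 - 1.050000)/(16.833739 - (-1.884494))
       = 1.162758
Iteration 2:
  f(2.170000) = 16.833739
  f(1.162758) = -1.497595
  x_3 = 1.162758 - (-1.497595)×(1.162758 - 2.170000)/(-1.497595 - 16.833739)
       = 1.245046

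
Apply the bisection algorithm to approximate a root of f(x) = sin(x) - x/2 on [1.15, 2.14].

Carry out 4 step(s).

f(x) = sin(x) - x/2
Initial interval: [1.15, 2.14]

Iteration 1:
  c_1 = (1.150000 + 2.140000)/2 = 1.645000
  f(c_1) = f(1.645000) = 0.174748
  f(a) × f(c) ≥ 0, new interval: [1.645000, 2.140000]
Iteration 2:
  c_2 = (1.645000 + 2.140000)/2 = 1.892500
  f(c_2) = f(1.892500) = 0.002448
  f(a) × f(c) ≥ 0, new interval: [1.892500, 2.140000]
Iteration 3:
  c_3 = (1.892500 + 2.140000)/2 = 2.016250
  f(c_3) = f(2.016250) = -0.105710
  f(a) × f(c) < 0, new interval: [1.892500, 2.016250]
Iteration 4:
  c_4 = (1.892500 + 2.016250)/2 = 1.954375
  f(c_4) = f(1.954375) = -0.049856
  f(a) × f(c) < 0, new interval: [1.892500, 1.954375]

After 4 iteration(s), the approximation is c_4 = 1.954375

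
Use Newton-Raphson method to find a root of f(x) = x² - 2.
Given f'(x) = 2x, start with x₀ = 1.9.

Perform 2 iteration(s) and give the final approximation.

f(x) = x² - 2
f'(x) = 2x
x₀ = 1.9

Newton-Raphson formula: x_{n+1} = x_n - f(x_n)/f'(x_n)

Iteration 1:
  f(1.900000) = 1.610000
  f'(1.900000) = 3.800000
  x_1 = 1.900000 - 1.610000/3.800000 = 1.476316
Iteration 2:
  f(1.476316) = 0.179508
  f'(1.476316) = 2.952632
  x_2 = 1.476316 - 0.179508/2.952632 = 1.415520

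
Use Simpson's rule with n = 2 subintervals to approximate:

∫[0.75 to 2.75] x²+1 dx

f(x) = x²+1
a = 0.75, b = 2.75, n = 2
h = (b - a)/n = 1.000000

Simpson's rule: (h/3)[f(x₀) + 4f(x₁) + 2f(x₂) + ... + f(xₙ)]

x_0 = 0.7500, f(x_0) = 1.562500, coefficient = 1
x_1 = 1.7500, f(x_1) = 4.062500, coefficient = 4
x_2 = 2.7500, f(x_2) = 8.562500, coefficient = 1

I ≈ (1.000000/3) × 26.375000 = 8.791667
Exact value: 8.791667
Error: 0.000000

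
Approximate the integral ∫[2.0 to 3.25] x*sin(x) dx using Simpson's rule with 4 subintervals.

f(x) = x*sin(x)
a = 2.0, b = 3.25, n = 4
h = (b - a)/n = 0.312500

Simpson's rule: (h/3)[f(x₀) + 4f(x₁) + 2f(x₂) + ... + f(xₙ)]

x_0 = 2.0000, f(x_0) = 1.818595, coefficient = 1
x_1 = 2.3125, f(x_1) = 1.705050, coefficient = 4
x_2 = 2.6250, f(x_2) = 1.296541, coefficient = 2
x_3 = 2.9375, f(x_3) = 0.595369, coefficient = 4
x_4 = 3.2500, f(x_4) = -0.351634, coefficient = 1

I ≈ (0.312500/3) × 13.261715 = 1.381429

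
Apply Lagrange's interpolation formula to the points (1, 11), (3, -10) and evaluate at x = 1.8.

Lagrange interpolation formula:
P(x) = Σ yᵢ × Lᵢ(x)
where Lᵢ(x) = Π_{j≠i} (x - xⱼ)/(xᵢ - xⱼ)

L_0(1.8) = (1.8 - 3)/(1 - 3) = 0.600000
L_1(1.8) = (1.8 - 1)/(3 - 1) = 0.400000

P(1.8) = 11×L_0(1.8) + (-10)×L_1(1.8)
P(1.8) = 2.600000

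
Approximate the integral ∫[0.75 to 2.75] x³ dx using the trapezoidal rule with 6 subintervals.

f(x) = x³
a = 0.75, b = 2.75, n = 6
h = (b - a)/n = 0.333333

Trapezoidal rule: (h/2)[f(x₀) + 2f(x₁) + 2f(x₂) + ... + f(xₙ)]

x_0 = 0.7500, f(x_0) = 0.421875, coefficient = 1
x_1 = 1.0833, f(x_1) = 1.271412, coefficient = 2
x_2 = 1.4167, f(x_2) = 2.843171, coefficient = 2
x_3 = 1.7500, f(x_3) = 5.359375, coefficient = 2
x_4 = 2.0833, f(x_4) = 9.042245, coefficient = 2
x_5 = 2.4167, f(x_5) = 14.114005, coefficient = 2
x_6 = 2.7500, f(x_6) = 20.796875, coefficient = 1

I ≈ (0.333333/2) × 86.479167 = 14.413194
Exact value: 14.218750
Error: 0.194444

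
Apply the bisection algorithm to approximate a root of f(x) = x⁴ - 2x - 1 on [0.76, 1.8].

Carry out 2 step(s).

f(x) = x⁴ - 2x - 1
Initial interval: [0.76, 1.8]

Iteration 1:
  c_1 = (0.760000 + 1.800000)/2 = 1.280000
  f(c_1) = f(1.280000) = -0.875645
  f(a) × f(c) ≥ 0, new interval: [1.280000, 1.800000]
Iteration 2:
  c_2 = (1.280000 + 1.800000)/2 = 1.540000
  f(c_2) = f(1.540000) = 1.544487
  f(a) × f(c) < 0, new interval: [1.280000, 1.540000]

After 2 iteration(s), the approximation is c_2 = 1.540000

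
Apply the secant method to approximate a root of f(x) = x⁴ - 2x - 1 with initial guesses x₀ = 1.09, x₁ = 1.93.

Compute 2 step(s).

f(x) = x⁴ - 2x - 1
x₀ = 1.09, x₁ = 1.93

Secant formula: x_{n+1} = x_n - f(x_n)(x_n - x_{n-1})/(f(x_n) - f(x_{n-1}))

Iteration 1:
  f(1.090000) = -1.768418
  f(1.930000) = 9.014880
  x_2 = 1.930000 - 9.014880×(1.930000 - 1.090000)/(9.014880 - (-1.768418))
       = 1.227757
Iteration 2:
  f(1.930000) = 9.014880
  f(1.227757) = -1.183299
  x_3 = 1.227757 - (-1.183299)×(1.227757 - 1.930000)/(-1.183299 - 9.014880)
       = 1.309238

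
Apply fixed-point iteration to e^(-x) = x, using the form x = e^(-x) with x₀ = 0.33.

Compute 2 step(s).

Equation: e^(-x) = x
Fixed-point form: x = e^(-x)
x₀ = 0.33

x_1 = g(0.330000) = 0.718924
x_2 = g(0.718924) = 0.487276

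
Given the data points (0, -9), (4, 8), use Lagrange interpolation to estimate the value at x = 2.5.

Lagrange interpolation formula:
P(x) = Σ yᵢ × Lᵢ(x)
where Lᵢ(x) = Π_{j≠i} (x - xⱼ)/(xᵢ - xⱼ)

L_0(2.5) = (2.5 - 4)/(0 - 4) = 0.375000
L_1(2.5) = (2.5 - 0)/(4 - 0) = 0.625000

P(2.5) = (-9)×L_0(2.5) + 8×L_1(2.5)
P(2.5) = 1.625000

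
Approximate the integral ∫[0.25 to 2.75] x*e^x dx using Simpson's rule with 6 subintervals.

f(x) = x*e^x
a = 0.25, b = 2.75, n = 6
h = (b - a)/n = 0.416667

Simpson's rule: (h/3)[f(x₀) + 4f(x₁) + 2f(x₂) + ... + f(xₙ)]

x_0 = 0.2500, f(x_0) = 0.321006, coefficient = 1
x_1 = 0.6667, f(x_1) = 1.298489, coefficient = 4
x_2 = 1.0833, f(x_2) = 3.200721, coefficient = 2
x_3 = 1.5000, f(x_3) = 6.722534, coefficient = 4
x_4 = 1.9167, f(x_4) = 13.029998, coefficient = 2
x_5 = 2.3333, f(x_5) = 24.061937, coefficient = 4
x_6 = 2.7500, f(x_6) = 43.017238, coefficient = 1

I ≈ (0.416667/3) × 204.131519 = 28.351600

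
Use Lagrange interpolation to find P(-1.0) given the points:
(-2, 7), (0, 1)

Lagrange interpolation formula:
P(x) = Σ yᵢ × Lᵢ(x)
where Lᵢ(x) = Π_{j≠i} (x - xⱼ)/(xᵢ - xⱼ)

L_0(-1.0) = (-1.0 - 0)/(-2 - 0) = 0.500000
L_1(-1.0) = (-1.0 - (-2))/(0 - (-2)) = 0.500000

P(-1.0) = 7×L_0(-1.0) + 1×L_1(-1.0)
P(-1.0) = 4.000000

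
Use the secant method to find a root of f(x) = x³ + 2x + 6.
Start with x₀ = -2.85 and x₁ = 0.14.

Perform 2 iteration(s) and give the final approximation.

f(x) = x³ + 2x + 6
x₀ = -2.85, x₁ = 0.14

Secant formula: x_{n+1} = x_n - f(x_n)(x_n - x_{n-1})/(f(x_n) - f(x_{n-1}))

Iteration 1:
  f(-2.850000) = -22.849125
  f(0.140000) = 6.282744
  x_2 = 0.140000 - 6.282744×(0.140000 - (-2.850000))/(6.282744 - (-22.849125))
       = -0.504840
Iteration 2:
  f(0.140000) = 6.282744
  f(-0.504840) = 4.861654
  x_3 = -0.504840 - 4.861654×(-0.504840 - 0.140000)/(4.861654 - 6.282744)
       = -2.710886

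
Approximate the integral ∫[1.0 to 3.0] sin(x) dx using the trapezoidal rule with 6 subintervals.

f(x) = sin(x)
a = 1.0, b = 3.0, n = 6
h = (b - a)/n = 0.333333

Trapezoidal rule: (h/2)[f(x₀) + 2f(x₁) + 2f(x₂) + ... + f(xₙ)]

x_0 = 1.0000, f(x_0) = 0.841471, coefficient = 1
x_1 = 1.3333, f(x_1) = 0.971938, coefficient = 2
x_2 = 1.6667, f(x_2) = 0.995408, coefficient = 2
x_3 = 2.0000, f(x_3) = 0.909297, coefficient = 2
x_4 = 2.3333, f(x_4) = 0.723086, coefficient = 2
x_5 = 2.6667, f(x_5) = 0.457273, coefficient = 2
x_6 = 3.0000, f(x_6) = 0.141120, coefficient = 1

I ≈ (0.333333/2) × 9.096595 = 1.516099
Exact value: 1.530295
Error: 0.014196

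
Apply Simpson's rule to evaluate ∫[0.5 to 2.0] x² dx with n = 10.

f(x) = x²
a = 0.5, b = 2.0, n = 10
h = (b - a)/n = 0.150000

Simpson's rule: (h/3)[f(x₀) + 4f(x₁) + 2f(x₂) + ... + f(xₙ)]

x_0 = 0.5000, f(x_0) = 0.250000, coefficient = 1
x_1 = 0.6500, f(x_1) = 0.422500, coefficient = 4
x_2 = 0.8000, f(x_2) = 0.640000, coefficient = 2
x_3 = 0.9500, f(x_3) = 0.902500, coefficient = 4
x_4 = 1.1000, f(x_4) = 1.210000, coefficient = 2
x_5 = 1.2500, f(x_5) = 1.562500, coefficient = 4
x_6 = 1.4000, f(x_6) = 1.960000, coefficient = 2
x_7 = 1.5500, f(x_7) = 2.402500, coefficient = 4
x_8 = 1.7000, f(x_8) = 2.890000, coefficient = 2
x_9 = 1.8500, f(x_9) = 3.422500, coefficient = 4
x_10 = 2.0000, f(x_10) = 4.000000, coefficient = 1

I ≈ (0.150000/3) × 52.500000 = 2.625000
Exact value: 2.625000
Error: 0.000000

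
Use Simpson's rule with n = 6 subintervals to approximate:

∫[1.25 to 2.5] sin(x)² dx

f(x) = sin(x)²
a = 1.25, b = 2.5, n = 6
h = (b - a)/n = 0.208333

Simpson's rule: (h/3)[f(x₀) + 4f(x₁) + 2f(x₂) + ... + f(xₙ)]

x_0 = 1.2500, f(x_0) = 0.900572, coefficient = 1
x_1 = 1.4583, f(x_1) = 0.987405, coefficient = 4
x_2 = 1.6667, f(x_2) = 0.990837, coefficient = 2
x_3 = 1.8750, f(x_3) = 0.910280, coefficient = 4
x_4 = 2.0833, f(x_4) = 0.759518, coefficient = 2
x_5 = 2.2917, f(x_5) = 0.564349, coefficient = 4
x_6 = 2.5000, f(x_6) = 0.358169, coefficient = 1

I ≈ (0.208333/3) × 14.607586 = 1.014416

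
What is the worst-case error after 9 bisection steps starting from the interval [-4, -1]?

Bisection error bound: |error| ≤ (b-a)/2^n
|error| ≤ (-1 - (-4))/2^9 = 3/2^9
|error| ≤ 0.0058593750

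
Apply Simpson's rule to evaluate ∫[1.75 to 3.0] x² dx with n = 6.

f(x) = x²
a = 1.75, b = 3.0, n = 6
h = (b - a)/n = 0.208333

Simpson's rule: (h/3)[f(x₀) + 4f(x₁) + 2f(x₂) + ... + f(xₙ)]

x_0 = 1.7500, f(x_0) = 3.062500, coefficient = 1
x_1 = 1.9583, f(x_1) = 3.835069, coefficient = 4
x_2 = 2.1667, f(x_2) = 4.694444, coefficient = 2
x_3 = 2.3750, f(x_3) = 5.640625, coefficient = 4
x_4 = 2.5833, f(x_4) = 6.673611, coefficient = 2
x_5 = 2.7917, f(x_5) = 7.793403, coefficient = 4
x_6 = 3.0000, f(x_6) = 9.000000, coefficient = 1

I ≈ (0.208333/3) × 103.875000 = 7.213542
Exact value: 7.213542
Error: 0.000000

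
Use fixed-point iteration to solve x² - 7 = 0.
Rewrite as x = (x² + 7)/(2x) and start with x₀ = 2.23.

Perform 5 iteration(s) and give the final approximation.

Equation: x² - 7 = 0
Fixed-point form: x = (x² + 7)/(2x)
x₀ = 2.23

x_1 = g(2.230000) = 2.684507
x_2 = g(2.684507) = 2.646031
x_3 = g(2.646031) = 2.645751
x_4 = g(2.645751) = 2.645751
x_5 = g(2.645751) = 2.645751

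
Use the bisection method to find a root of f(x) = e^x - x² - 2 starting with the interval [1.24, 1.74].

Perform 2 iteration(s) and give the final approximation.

f(x) = e^x - x² - 2
Initial interval: [1.24, 1.74]

Iteration 1:
  c_1 = (1.240000 + 1.740000)/2 = 1.490000
  f(c_1) = f(1.490000) = 0.216996
  f(a) × f(c) < 0, new interval: [1.240000, 1.490000]
Iteration 2:
  c_2 = (1.240000 + 1.490000)/2 = 1.365000
  f(c_2) = f(1.365000) = 0.052498
  f(a) × f(c) < 0, new interval: [1.240000, 1.365000]

After 2 iteration(s), the approximation is c_2 = 1.365000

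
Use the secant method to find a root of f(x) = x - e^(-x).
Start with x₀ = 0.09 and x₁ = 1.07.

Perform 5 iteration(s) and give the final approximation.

f(x) = x - e^(-x)
x₀ = 0.09, x₁ = 1.07

Secant formula: x_{n+1} = x_n - f(x_n)(x_n - x_{n-1})/(f(x_n) - f(x_{n-1}))

Iteration 1:
  f(0.090000) = -0.823931
  f(1.070000) = 0.726991
  x_2 = 1.070000 - 0.726991×(1.070000 - 0.090000)/(0.726991 - (-0.823931))
       = 0.610627
Iteration 2:
  f(1.070000) = 0.726991
  f(0.610627) = 0.067617
  x_3 = 0.610627 - 0.067617×(0.610627 - 1.070000)/(0.067617 - 0.726991)
       = 0.563520
Iteration 3:
  f(0.610627) = 0.067617
  f(0.563520) = -0.005682
  x_4 = 0.563520 - (-0.005682)×(0.563520 - 0.610627)/(-0.005682 - 0.067617)
       = 0.567172
Iteration 4:
  f(0.563520) = -0.005682
  f(0.567172) = 0.000044
  x_5 = 0.567172 - 0.000044×(0.567172 - 0.563520)/(0.000044 - (-0.005682))
       = 0.567143
Iteration 5:
  f(0.567172) = 0.000044
  f(0.567143) = 0.000000
  x_6 = 0.567143 - 0.000000×(0.567143 - 0.567172)/(0.000000 - 0.000044)
       = 0.567143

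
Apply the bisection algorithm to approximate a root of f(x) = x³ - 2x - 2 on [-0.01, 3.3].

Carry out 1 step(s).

f(x) = x³ - 2x - 2
Initial interval: [-0.01, 3.3]

Iteration 1:
  c_1 = (-0.010000 + 3.300000)/2 = 1.645000
  f(c_1) = f(1.645000) = -0.838589
  f(a) × f(c) ≥ 0, new interval: [1.645000, 3.300000]

After 1 iteration(s), the approximation is c_1 = 1.645000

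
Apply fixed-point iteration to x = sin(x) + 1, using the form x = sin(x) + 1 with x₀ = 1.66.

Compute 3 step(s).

Equation: x = sin(x) + 1
Fixed-point form: x = sin(x) + 1
x₀ = 1.66

x_1 = g(1.660000) = 1.996024
x_2 = g(1.996024) = 1.910945
x_3 = g(1.910945) = 1.942705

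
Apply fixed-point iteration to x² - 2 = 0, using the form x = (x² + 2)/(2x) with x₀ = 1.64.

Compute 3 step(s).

Equation: x² - 2 = 0
Fixed-point form: x = (x² + 2)/(2x)
x₀ = 1.64

x_1 = g(1.640000) = 1.429756
x_2 = g(1.429756) = 1.414298
x_3 = g(1.414298) = 1.414214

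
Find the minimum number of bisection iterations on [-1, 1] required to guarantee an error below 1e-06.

We need (b-a)/2^n ≤ 1e-06
(1 - (-1))/2^n ≤ 1e-06
2/2^n ≤ 1e-06
2^n ≥ 2000000
n ≥ log₂(2000000) = 20.93
n ≥ 21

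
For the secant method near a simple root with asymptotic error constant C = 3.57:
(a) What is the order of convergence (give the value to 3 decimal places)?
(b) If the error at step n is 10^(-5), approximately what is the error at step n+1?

(a) Secant method has superlinear convergence with order φ = (1+√5)/2 ≈ 1.618.
    This means |e_{n+1}| ≈ C|e_n|^1.618.

(b) With |e_n| = 10^(-5) and C = 3.57:
    |e_{n+1}| ≈ 3.57 × (10^(-5))^1.618 = 3.57 × 10^(-8.09)

(a) ≈ 1.618 (golden ratio); (b) |e_{n+1}| ≈ 2.901e-08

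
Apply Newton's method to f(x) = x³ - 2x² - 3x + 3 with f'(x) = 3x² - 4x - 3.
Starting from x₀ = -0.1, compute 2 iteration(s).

f(x) = x³ - 2x² - 3x + 3
f'(x) = 3x² - 4x - 3
x₀ = -0.1

Newton-Raphson formula: x_{n+1} = x_n - f(x_n)/f'(x_n)

Iteration 1:
  f(-0.100000) = 3.279000
  f'(-0.100000) = -2.570000
  x_1 = -0.100000 - 3.279000/(-2.570000) = 1.175875
Iteration 2:
  f(1.175875) = -1.667130
  f'(1.175875) = -3.555452
  x_2 = 1.175875 - (-1.667130)/(-3.555452) = 0.706982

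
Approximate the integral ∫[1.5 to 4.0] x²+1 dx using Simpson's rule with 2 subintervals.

f(x) = x²+1
a = 1.5, b = 4.0, n = 2
h = (b - a)/n = 1.250000

Simpson's rule: (h/3)[f(x₀) + 4f(x₁) + 2f(x₂) + ... + f(xₙ)]

x_0 = 1.5000, f(x_0) = 3.250000, coefficient = 1
x_1 = 2.7500, f(x_1) = 8.562500, coefficient = 4
x_2 = 4.0000, f(x_2) = 17.000000, coefficient = 1

I ≈ (1.250000/3) × 54.500000 = 22.708333
Exact value: 22.708333
Error: 0.000000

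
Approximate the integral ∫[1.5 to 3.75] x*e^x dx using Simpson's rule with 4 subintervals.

f(x) = x*e^x
a = 1.5, b = 3.75, n = 4
h = (b - a)/n = 0.562500

Simpson's rule: (h/3)[f(x₀) + 4f(x₁) + 2f(x₂) + ... + f(xₙ)]

x_0 = 1.5000, f(x_0) = 6.722534, coefficient = 1
x_1 = 2.0625, f(x_1) = 16.222819, coefficient = 4
x_2 = 2.6250, f(x_2) = 36.237007, coefficient = 2
x_3 = 3.1875, f(x_3) = 77.226056, coefficient = 4
x_4 = 3.7500, f(x_4) = 159.454058, coefficient = 1

I ≈ (0.562500/3) × 612.446105 = 114.833645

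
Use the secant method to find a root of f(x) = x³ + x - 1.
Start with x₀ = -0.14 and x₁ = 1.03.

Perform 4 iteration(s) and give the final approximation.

f(x) = x³ + x - 1
x₀ = -0.14, x₁ = 1.03

Secant formula: x_{n+1} = x_n - f(x_n)(x_n - x_{n-1})/(f(x_n) - f(x_{n-1}))

Iteration 1:
  f(-0.140000) = -1.142744
  f(1.030000) = 1.122727
  x_2 = 1.030000 - 1.122727×(1.030000 - (-0.140000))/(1.122727 - (-1.142744))
       = 0.450169
Iteration 2:
  f(1.030000) = 1.122727
  f(0.450169) = -0.458603
  x_3 = 0.450169 - (-0.458603)×(0.450169 - 1.030000)/(-0.458603 - 1.122727)
       = 0.618326
Iteration 3:
  f(0.450169) = -0.458603
  f(0.618326) = -0.145270
  x_4 = 0.618326 - (-0.145270)×(0.618326 - 0.450169)/(-0.145270 - (-0.458603))
       = 0.696289
Iteration 4:
  f(0.618326) = -0.145270
  f(0.696289) = 0.033863
  x_5 = 0.696289 - 0.033863×(0.696289 - 0.618326)/(0.033863 - (-0.145270))
       = 0.681551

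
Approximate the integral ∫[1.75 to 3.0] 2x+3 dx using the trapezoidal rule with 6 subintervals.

f(x) = 2x+3
a = 1.75, b = 3.0, n = 6
h = (b - a)/n = 0.208333

Trapezoidal rule: (h/2)[f(x₀) + 2f(x₁) + 2f(x₂) + ... + f(xₙ)]

x_0 = 1.7500, f(x_0) = 6.500000, coefficient = 1
x_1 = 1.9583, f(x_1) = 6.916667, coefficient = 2
x_2 = 2.1667, f(x_2) = 7.333333, coefficient = 2
x_3 = 2.3750, f(x_3) = 7.750000, coefficient = 2
x_4 = 2.5833, f(x_4) = 8.166667, coefficient = 2
x_5 = 2.7917, f(x_5) = 8.583333, coefficient = 2
x_6 = 3.0000, f(x_6) = 9.000000, coefficient = 1

I ≈ (0.208333/2) × 93.000000 = 9.687500
Exact value: 9.687500
Error: 0.000000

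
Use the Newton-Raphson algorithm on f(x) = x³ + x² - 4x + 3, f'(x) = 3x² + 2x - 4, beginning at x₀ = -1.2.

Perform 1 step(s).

f(x) = x³ + x² - 4x + 3
f'(x) = 3x² + 2x - 4
x₀ = -1.2

Newton-Raphson formula: x_{n+1} = x_n - f(x_n)/f'(x_n)

Iteration 1:
  f(-1.200000) = 7.512000
  f'(-1.200000) = -2.080000
  x_1 = -1.200000 - 7.512000/(-2.080000) = 2.411538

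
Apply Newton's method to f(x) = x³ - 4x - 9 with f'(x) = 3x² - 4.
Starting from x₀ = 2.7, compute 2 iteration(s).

f(x) = x³ - 4x - 9
f'(x) = 3x² - 4
x₀ = 2.7

Newton-Raphson formula: x_{n+1} = x_n - f(x_n)/f'(x_n)

Iteration 1:
  f(2.700000) = -0.117000
  f'(2.700000) = 17.870000
  x_1 = 2.700000 - (-0.117000)/17.870000 = 2.706547
Iteration 2:
  f(2.706547) = 0.000348
  f'(2.706547) = 17.976195
  x_2 = 2.706547 - 0.000348/17.976195 = 2.706528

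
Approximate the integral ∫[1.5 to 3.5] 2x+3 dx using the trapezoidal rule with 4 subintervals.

f(x) = 2x+3
a = 1.5, b = 3.5, n = 4
h = (b - a)/n = 0.500000

Trapezoidal rule: (h/2)[f(x₀) + 2f(x₁) + 2f(x₂) + ... + f(xₙ)]

x_0 = 1.5000, f(x_0) = 6.000000, coefficient = 1
x_1 = 2.0000, f(x_1) = 7.000000, coefficient = 2
x_2 = 2.5000, f(x_2) = 8.000000, coefficient = 2
x_3 = 3.0000, f(x_3) = 9.000000, coefficient = 2
x_4 = 3.5000, f(x_4) = 10.000000, coefficient = 1

I ≈ (0.500000/2) × 64.000000 = 16.000000
Exact value: 16.000000
Error: 0.000000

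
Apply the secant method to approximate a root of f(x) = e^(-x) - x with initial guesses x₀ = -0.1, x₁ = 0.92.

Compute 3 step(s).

f(x) = e^(-x) - x
x₀ = -0.1, x₁ = 0.92

Secant formula: x_{n+1} = x_n - f(x_n)(x_n - x_{n-1})/(f(x_n) - f(x_{n-1}))

Iteration 1:
  f(-0.100000) = 1.205171
  f(0.920000) = -0.521481
  x_2 = 0.920000 - (-0.521481)×(0.920000 - (-0.100000))/(-0.521481 - 1.205171)
       = 0.611941
Iteration 2:
  f(0.920000) = -0.521481
  f(0.611941) = -0.069644
  x_3 = 0.611941 - (-0.069644)×(0.611941 - 0.920000)/(-0.069644 - (-0.521481))
       = 0.564458
Iteration 3:
  f(0.611941) = -0.069644
  f(0.564458) = 0.004210
  x_4 = 0.564458 - 0.004210×(0.564458 - 0.611941)/(0.004210 - (-0.069644))
       = 0.567165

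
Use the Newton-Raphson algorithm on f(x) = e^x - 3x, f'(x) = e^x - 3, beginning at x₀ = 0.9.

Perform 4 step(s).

f(x) = e^x - 3x
f'(x) = e^x - 3
x₀ = 0.9

Newton-Raphson formula: x_{n+1} = x_n - f(x_n)/f'(x_n)

Iteration 1:
  f(0.900000) = -0.240397
  f'(0.900000) = -0.540397
  x_1 = 0.900000 - (-0.240397)/(-0.540397) = 0.455148
Iteration 2:
  f(0.455148) = 0.210963
  f'(0.455148) = -1.423594
  x_2 = 0.455148 - 0.210963/(-1.423594) = 0.603338
Iteration 3:
  f(0.603338) = 0.018197
  f'(0.603338) = -1.171788
  x_3 = 0.603338 - 0.018197/(-1.171788) = 0.618867
Iteration 4:
  f(0.618867) = 0.000222
  f'(0.618867) = -1.143176
  x_4 = 0.618867 - 0.000222/(-1.143176) = 0.619061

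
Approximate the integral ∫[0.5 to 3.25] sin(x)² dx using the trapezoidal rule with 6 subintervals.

f(x) = sin(x)²
a = 0.5, b = 3.25, n = 6
h = (b - a)/n = 0.458333

Trapezoidal rule: (h/2)[f(x₀) + 2f(x₁) + 2f(x₂) + ... + f(xₙ)]

x_0 = 0.5000, f(x_0) = 0.229849, coefficient = 1
x_1 = 0.9583, f(x_1) = 0.669508, coefficient = 2
x_2 = 1.4167, f(x_2) = 0.976432, coefficient = 2
x_3 = 1.8750, f(x_3) = 0.910280, coefficient = 2
x_4 = 2.3333, f(x_4) = 0.522853, coefficient = 2
x_5 = 2.7917, f(x_5) = 0.117531, coefficient = 2
x_6 = 3.2500, f(x_6) = 0.011706, coefficient = 1

I ≈ (0.458333/2) × 6.634762 = 1.520466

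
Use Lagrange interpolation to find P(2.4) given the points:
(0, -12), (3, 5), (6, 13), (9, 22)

Lagrange interpolation formula:
P(x) = Σ yᵢ × Lᵢ(x)
where Lᵢ(x) = Π_{j≠i} (x - xⱼ)/(xᵢ - xⱼ)

L_0(2.4) = (2.4 - 3)/(0 - 3) × (2.4 - 6)/(0 - 6) × (2.4 - 9)/(0 - 9) = 0.088000
L_1(2.4) = (2.4 - 0)/(3 - 0) × (2.4 - 6)/(3 - 6) × (2.4 - 9)/(3 - 9) = 1.056000
L_2(2.4) = (2.4 - 0)/(6 - 0) × (2.4 - 3)/(6 - 3) × (2.4 - 9)/(6 - 9) = -0.176000
L_3(2.4) = (2.4 - 0)/(9 - 0) × (2.4 - 3)/(9 - 3) × (2.4 - 6)/(9 - 6) = 0.032000

P(2.4) = (-12)×L_0(2.4) + 5×L_1(2.4) + 13×L_2(2.4) + 22×L_3(2.4)
P(2.4) = 2.640000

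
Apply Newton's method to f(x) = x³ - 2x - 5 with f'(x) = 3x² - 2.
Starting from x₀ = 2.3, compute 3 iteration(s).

f(x) = x³ - 2x - 5
f'(x) = 3x² - 2
x₀ = 2.3

Newton-Raphson formula: x_{n+1} = x_n - f(x_n)/f'(x_n)

Iteration 1:
  f(2.300000) = 2.567000
  f'(2.300000) = 13.870000
  x_1 = 2.300000 - 2.567000/13.870000 = 2.114924
Iteration 2:
  f(2.114924) = 0.230006
  f'(2.114924) = 11.418714
  x_2 = 2.114924 - 0.230006/11.418714 = 2.094781
Iteration 3:
  f(2.094781) = 0.002566
  f'(2.094781) = 11.164327
  x_3 = 2.094781 - 0.002566/11.164327 = 2.094552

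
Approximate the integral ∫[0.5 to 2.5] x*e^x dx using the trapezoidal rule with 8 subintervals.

f(x) = x*e^x
a = 0.5, b = 2.5, n = 8
h = (b - a)/n = 0.250000

Trapezoidal rule: (h/2)[f(x₀) + 2f(x₁) + 2f(x₂) + ... + f(xₙ)]

x_0 = 0.5000, f(x_0) = 0.824361, coefficient = 1
x_1 = 0.7500, f(x_1) = 1.587750, coefficient = 2
x_2 = 1.0000, f(x_2) = 2.718282, coefficient = 2
x_3 = 1.2500, f(x_3) = 4.362929, coefficient = 2
x_4 = 1.5000, f(x_4) = 6.722534, coefficient = 2
x_5 = 1.7500, f(x_5) = 10.070555, coefficient = 2
x_6 = 2.0000, f(x_6) = 14.778112, coefficient = 2
x_7 = 2.2500, f(x_7) = 21.347406, coefficient = 2
x_8 = 2.5000, f(x_8) = 30.456235, coefficient = 1

I ≈ (0.250000/2) × 154.455729 = 19.306966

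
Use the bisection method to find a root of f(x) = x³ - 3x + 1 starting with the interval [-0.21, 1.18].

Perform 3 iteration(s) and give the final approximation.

f(x) = x³ - 3x + 1
Initial interval: [-0.21, 1.18]

Iteration 1:
  c_1 = (-0.210000 + 1.180000)/2 = 0.485000
  f(c_1) = f(0.485000) = -0.340916
  f(a) × f(c) < 0, new interval: [-0.210000, 0.485000]
Iteration 2:
  c_2 = (-0.210000 + 0.485000)/2 = 0.137500
  f(c_2) = f(0.137500) = 0.590100
  f(a) × f(c) ≥ 0, new interval: [0.137500, 0.485000]
Iteration 3:
  c_3 = (0.137500 + 0.485000)/2 = 0.311250
  f(c_3) = f(0.311250) = 0.096403
  f(a) × f(c) ≥ 0, new interval: [0.311250, 0.485000]

After 3 iteration(s), the approximation is c_3 = 0.311250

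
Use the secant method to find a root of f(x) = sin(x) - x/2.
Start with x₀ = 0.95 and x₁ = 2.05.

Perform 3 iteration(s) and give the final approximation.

f(x) = sin(x) - x/2
x₀ = 0.95, x₁ = 2.05

Secant formula: x_{n+1} = x_n - f(x_n)(x_n - x_{n-1})/(f(x_n) - f(x_{n-1}))

Iteration 1:
  f(0.950000) = 0.338416
  f(2.050000) = -0.137638
  x_2 = 2.050000 - (-0.137638)×(2.050000 - 0.950000)/(-0.137638 - 0.338416)
       = 1.731965
Iteration 2:
  f(2.050000) = -0.137638
  f(1.731965) = 0.121058
  x_3 = 1.731965 - 0.121058×(1.731965 - 2.050000)/(0.121058 - (-0.137638))
       = 1.880791
Iteration 3:
  f(1.731965) = 0.121058
  f(1.880791) = 0.011940
  x_4 = 1.880791 - 0.011940×(1.880791 - 1.731965)/(0.011940 - 0.121058)
       = 1.897075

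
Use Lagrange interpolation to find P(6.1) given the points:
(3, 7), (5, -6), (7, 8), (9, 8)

Lagrange interpolation formula:
P(x) = Σ yᵢ × Lᵢ(x)
where Lᵢ(x) = Π_{j≠i} (x - xⱼ)/(xᵢ - xⱼ)

L_0(6.1) = (6.1 - 5)/(3 - 5) × (6.1 - 7)/(3 - 7) × (6.1 - 9)/(3 - 9) = -0.059813
L_1(6.1) = (6.1 - 3)/(5 - 3) × (6.1 - 7)/(5 - 7) × (6.1 - 9)/(5 - 9) = 0.505688
L_2(6.1) = (6.1 - 3)/(7 - 3) × (6.1 - 5)/(7 - 5) × (6.1 - 9)/(7 - 9) = 0.618062
L_3(6.1) = (6.1 - 3)/(9 - 3) × (6.1 - 5)/(9 - 5) × (6.1 - 7)/(9 - 7) = -0.063938

P(6.1) = 7×L_0(6.1) + (-6)×L_1(6.1) + 8×L_2(6.1) + 8×L_3(6.1)
P(6.1) = 0.980187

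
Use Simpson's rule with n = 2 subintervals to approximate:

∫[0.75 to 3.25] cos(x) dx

f(x) = cos(x)
a = 0.75, b = 3.25, n = 2
h = (b - a)/n = 1.250000

Simpson's rule: (h/3)[f(x₀) + 4f(x₁) + 2f(x₂) + ... + f(xₙ)]

x_0 = 0.7500, f(x_0) = 0.731689, coefficient = 1
x_1 = 2.0000, f(x_1) = -0.416147, coefficient = 4
x_2 = 3.2500, f(x_2) = -0.994130, coefficient = 1

I ≈ (1.250000/3) × -1.927028 = -0.802928
Exact value: -0.789834
Error: 0.013095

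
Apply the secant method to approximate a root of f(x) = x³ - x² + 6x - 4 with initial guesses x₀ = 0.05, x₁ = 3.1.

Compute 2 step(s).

f(x) = x³ - x² + 6x - 4
x₀ = 0.05, x₁ = 3.1

Secant formula: x_{n+1} = x_n - f(x_n)(x_n - x_{n-1})/(f(x_n) - f(x_{n-1}))

Iteration 1:
  f(0.050000) = -3.702375
  f(3.100000) = 34.781000
  x_2 = 3.100000 - 34.781000×(3.100000 - 0.050000)/(34.781000 - (-3.702375))
       = 0.343432
Iteration 2:
  f(3.100000) = 34.781000
  f(0.343432) = -2.016849
  x_3 = 0.343432 - (-2.016849)×(0.343432 - 3.100000)/(-2.016849 - 34.781000)
       = 0.494516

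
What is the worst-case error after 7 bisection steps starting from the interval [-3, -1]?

Bisection error bound: |error| ≤ (b-a)/2^n
|error| ≤ (-1 - (-3))/2^7 = 2/2^7
|error| ≤ 0.0156250000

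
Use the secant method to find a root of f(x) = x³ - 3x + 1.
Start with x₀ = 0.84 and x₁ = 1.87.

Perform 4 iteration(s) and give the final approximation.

f(x) = x³ - 3x + 1
x₀ = 0.84, x₁ = 1.87

Secant formula: x_{n+1} = x_n - f(x_n)(x_n - x_{n-1})/(f(x_n) - f(x_{n-1}))

Iteration 1:
  f(0.840000) = -0.927296
  f(1.870000) = 1.929203
  x_2 = 1.870000 - 1.929203×(1.870000 - 0.840000)/(1.929203 - (-0.927296))
       = 1.174366
Iteration 2:
  f(1.870000) = 1.929203
  f(1.174366) = -0.903489
  x_3 = 1.174366 - (-0.903489)×(1.174366 - 1.870000)/(-0.903489 - 1.929203)
       = 1.396239
Iteration 3:
  f(1.174366) = -0.903489
  f(1.396239) = -0.466774
  x_4 = 1.396239 - (-0.466774)×(1.396239 - 1.174366)/(-0.466774 - (-0.903489))
       = 1.633383
Iteration 4:
  f(1.396239) = -0.466774
  f(1.633383) = 0.457618
  x_5 = 1.633383 - 0.457618×(1.633383 - 1.396239)/(0.457618 - (-0.466774))
       = 1.515985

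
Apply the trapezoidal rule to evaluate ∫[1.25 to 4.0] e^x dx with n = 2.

f(x) = e^x
a = 1.25, b = 4.0, n = 2
h = (b - a)/n = 1.375000

Trapezoidal rule: (h/2)[f(x₀) + 2f(x₁) + 2f(x₂) + ... + f(xₙ)]

x_0 = 1.2500, f(x_0) = 3.490343, coefficient = 1
x_1 = 2.6250, f(x_1) = 13.804574, coefficient = 2
x_2 = 4.0000, f(x_2) = 54.598150, coefficient = 1

I ≈ (1.375000/2) × 85.697641 = 58.917128
Exact value: 51.107807
Error: 7.809321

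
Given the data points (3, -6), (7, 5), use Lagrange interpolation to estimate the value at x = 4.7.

Lagrange interpolation formula:
P(x) = Σ yᵢ × Lᵢ(x)
where Lᵢ(x) = Π_{j≠i} (x - xⱼ)/(xᵢ - xⱼ)

L_0(4.7) = (4.7 - 7)/(3 - 7) = 0.575000
L_1(4.7) = (4.7 - 3)/(7 - 3) = 0.425000

P(4.7) = (-6)×L_0(4.7) + 5×L_1(4.7)
P(4.7) = -1.325000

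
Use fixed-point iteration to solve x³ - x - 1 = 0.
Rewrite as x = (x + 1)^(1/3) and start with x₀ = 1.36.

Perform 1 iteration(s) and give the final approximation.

Equation: x³ - x - 1 = 0
Fixed-point form: x = (x + 1)^(1/3)
x₀ = 1.36

x_1 = g(1.360000) = 1.331386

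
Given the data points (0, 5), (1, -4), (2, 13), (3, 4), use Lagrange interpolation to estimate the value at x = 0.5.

Lagrange interpolation formula:
P(x) = Σ yᵢ × Lᵢ(x)
where Lᵢ(x) = Π_{j≠i} (x - xⱼ)/(xᵢ - xⱼ)

L_0(0.5) = (0.5 - 1)/(0 - 1) × (0.5 - 2)/(0 - 2) × (0.5 - 3)/(0 - 3) = 0.312500
L_1(0.5) = (0.5 - 0)/(1 - 0) × (0.5 - 2)/(1 - 2) × (0.5 - 3)/(1 - 3) = 0.937500
L_2(0.5) = (0.5 - 0)/(2 - 0) × (0.5 - 1)/(2 - 1) × (0.5 - 3)/(2 - 3) = -0.312500
L_3(0.5) = (0.5 - 0)/(3 - 0) × (0.5 - 1)/(3 - 1) × (0.5 - 2)/(3 - 2) = 0.062500

P(0.5) = 5×L_0(0.5) + (-4)×L_1(0.5) + 13×L_2(0.5) + 4×L_3(0.5)
P(0.5) = -6.000000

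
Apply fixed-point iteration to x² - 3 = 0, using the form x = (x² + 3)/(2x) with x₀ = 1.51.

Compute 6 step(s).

Equation: x² - 3 = 0
Fixed-point form: x = (x² + 3)/(2x)
x₀ = 1.51

x_1 = g(1.510000) = 1.748377
x_2 = g(1.748377) = 1.732127
x_3 = g(1.732127) = 1.732051
x_4 = g(1.732051) = 1.732051
x_5 = g(1.732051) = 1.732051
x_6 = g(1.732051) = 1.732051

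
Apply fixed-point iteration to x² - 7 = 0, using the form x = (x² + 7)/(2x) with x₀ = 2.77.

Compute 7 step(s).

Equation: x² - 7 = 0
Fixed-point form: x = (x² + 7)/(2x)
x₀ = 2.77

x_1 = g(2.770000) = 2.648538
x_2 = g(2.648538) = 2.645753
x_3 = g(2.645753) = 2.645751
x_4 = g(2.645751) = 2.645751
x_5 = g(2.645751) = 2.645751
x_6 = g(2.645751) = 2.645751
x_7 = g(2.645751) = 2.645751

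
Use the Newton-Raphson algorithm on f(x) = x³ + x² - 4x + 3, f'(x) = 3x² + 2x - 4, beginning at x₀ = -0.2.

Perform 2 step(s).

f(x) = x³ + x² - 4x + 3
f'(x) = 3x² + 2x - 4
x₀ = -0.2

Newton-Raphson formula: x_{n+1} = x_n - f(x_n)/f'(x_n)

Iteration 1:
  f(-0.200000) = 3.832000
  f'(-0.200000) = -4.280000
  x_1 = -0.200000 - 3.832000/(-4.280000) = 0.695327
Iteration 2:
  f(0.695327) = 1.038348
  f'(0.695327) = -1.158906
  x_2 = 0.695327 - 1.038348/(-1.158906) = 1.591299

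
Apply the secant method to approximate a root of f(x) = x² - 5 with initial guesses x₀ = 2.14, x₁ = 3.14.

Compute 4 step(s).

f(x) = x² - 5
x₀ = 2.14, x₁ = 3.14

Secant formula: x_{n+1} = x_n - f(x_n)(x_n - x_{n-1})/(f(x_n) - f(x_{n-1}))

Iteration 1:
  f(2.140000) = -0.420400
  f(3.140000) = 4.859600
  x_2 = 3.140000 - 4.859600×(3.140000 - 2.140000)/(4.859600 - (-0.420400))
       = 2.219621
Iteration 2:
  f(3.140000) = 4.859600
  f(2.219621) = -0.073282
  x_3 = 2.219621 - (-0.073282)×(2.219621 - 3.140000)/(-0.073282 - 4.859600)
       = 2.233294
Iteration 3:
  f(2.219621) = -0.073282
  f(2.233294) = -0.012397
  x_4 = 2.233294 - (-0.012397)×(2.233294 - 2.219621)/(-0.012397 - (-0.073282))
       = 2.236078
Iteration 4:
  f(2.233294) = -0.012397
  f(2.236078) = 0.000046
  x_5 = 2.236078 - 0.000046×(2.236078 - 2.233294)/(0.000046 - (-0.012397))
       = 2.236068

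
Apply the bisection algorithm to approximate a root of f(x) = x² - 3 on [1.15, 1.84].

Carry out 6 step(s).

f(x) = x² - 3
Initial interval: [1.15, 1.84]

Iteration 1:
  c_1 = (1.150000 + 1.840000)/2 = 1.495000
  f(c_1) = f(1.495000) = -0.764975
  f(a) × f(c) ≥ 0, new interval: [1.495000, 1.840000]
Iteration 2:
  c_2 = (1.495000 + 1.840000)/2 = 1.667500
  f(c_2) = f(1.667500) = -0.219444
  f(a) × f(c) ≥ 0, new interval: [1.667500, 1.840000]
Iteration 3:
  c_3 = (1.667500 + 1.840000)/2 = 1.753750
  f(c_3) = f(1.753750) = 0.075639
  f(a) × f(c) < 0, new interval: [1.667500, 1.753750]
Iteration 4:
  c_4 = (1.667500 + 1.753750)/2 = 1.710625
  f(c_4) = f(1.710625) = -0.073762
  f(a) × f(c) ≥ 0, new interval: [1.710625, 1.753750]
Iteration 5:
  c_5 = (1.710625 + 1.753750)/2 = 1.732188
  f(c_5) = f(1.732188) = 0.000474
  f(a) × f(c) < 0, new interval: [1.710625, 1.732188]
Iteration 6:
  c_6 = (1.710625 + 1.732188)/2 = 1.721406
  f(c_6) = f(1.721406) = -0.036761
  f(a) × f(c) ≥ 0, new interval: [1.721406, 1.732188]

After 6 iteration(s), the approximation is c_6 = 1.721406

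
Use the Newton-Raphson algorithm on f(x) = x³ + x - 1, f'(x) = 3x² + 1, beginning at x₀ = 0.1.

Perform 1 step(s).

f(x) = x³ + x - 1
f'(x) = 3x² + 1
x₀ = 0.1

Newton-Raphson formula: x_{n+1} = x_n - f(x_n)/f'(x_n)

Iteration 1:
  f(0.100000) = -0.899000
  f'(0.100000) = 1.030000
  x_1 = 0.100000 - (-0.899000)/1.030000 = 0.972816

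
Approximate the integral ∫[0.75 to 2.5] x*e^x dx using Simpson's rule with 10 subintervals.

f(x) = x*e^x
a = 0.75, b = 2.5, n = 10
h = (b - a)/n = 0.175000

Simpson's rule: (h/3)[f(x₀) + 4f(x₁) + 2f(x₂) + ... + f(xₙ)]

x_0 = 0.7500, f(x_0) = 1.587750, coefficient = 1
x_1 = 0.9250, f(x_1) = 2.332728, coefficient = 4
x_2 = 1.1000, f(x_2) = 3.304583, coefficient = 2
x_3 = 1.2750, f(x_3) = 4.562844, coefficient = 4
x_4 = 1.4500, f(x_4) = 6.181516, coefficient = 2
x_5 = 1.6250, f(x_5) = 8.252431, coefficient = 4
x_6 = 1.8000, f(x_6) = 10.889365, coefficient = 2
x_7 = 1.9750, f(x_7) = 14.233074, coefficient = 4
x_8 = 2.1500, f(x_8) = 18.457446, coefficient = 2
x_9 = 2.3250, f(x_9) = 23.777031, coefficient = 4
x_10 = 2.5000, f(x_10) = 30.456235, coefficient = 1

I ≈ (0.175000/3) × 322.342238 = 18.803297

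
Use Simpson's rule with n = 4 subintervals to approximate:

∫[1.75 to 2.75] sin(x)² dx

f(x) = sin(x)²
a = 1.75, b = 2.75, n = 4
h = (b - a)/n = 0.250000

Simpson's rule: (h/3)[f(x₀) + 4f(x₁) + 2f(x₂) + ... + f(xₙ)]

x_0 = 1.7500, f(x_0) = 0.968228, coefficient = 1
x_1 = 2.0000, f(x_1) = 0.826822, coefficient = 4
x_2 = 2.2500, f(x_2) = 0.605398, coefficient = 2
x_3 = 2.5000, f(x_3) = 0.358169, coefficient = 4
x_4 = 2.7500, f(x_4) = 0.145665, coefficient = 1

I ≈ (0.250000/3) × 7.064652 = 0.588721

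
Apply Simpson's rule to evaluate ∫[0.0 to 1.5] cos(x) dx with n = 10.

f(x) = cos(x)
a = 0.0, b = 1.5, n = 10
h = (b - a)/n = 0.150000

Simpson's rule: (h/3)[f(x₀) + 4f(x₁) + 2f(x₂) + ... + f(xₙ)]

x_0 = 0.0000, f(x_0) = 1.000000, coefficient = 1
x_1 = 0.1500, f(x_1) = 0.988771, coefficient = 4
x_2 = 0.3000, f(x_2) = 0.955336, coefficient = 2
x_3 = 0.4500, f(x_3) = 0.900447, coefficient = 4
x_4 = 0.6000, f(x_4) = 0.825336, coefficient = 2
x_5 = 0.7500, f(x_5) = 0.731689, coefficient = 4
x_6 = 0.9000, f(x_6) = 0.621610, coefficient = 2
x_7 = 1.0500, f(x_7) = 0.497571, coefficient = 4
x_8 = 1.2000, f(x_8) = 0.362358, coefficient = 2
x_9 = 1.3500, f(x_9) = 0.219007, coefficient = 4
x_10 = 1.5000, f(x_10) = 0.070737, coefficient = 1

I ≈ (0.150000/3) × 19.949956 = 0.997498
Exact value: 0.997495
Error: 0.000003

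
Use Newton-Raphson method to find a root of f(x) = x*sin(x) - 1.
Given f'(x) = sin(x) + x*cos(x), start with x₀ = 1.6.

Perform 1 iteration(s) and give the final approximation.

f(x) = x*sin(x) - 1
f'(x) = sin(x) + x*cos(x)
x₀ = 1.6

Newton-Raphson formula: x_{n+1} = x_n - f(x_n)/f'(x_n)

Iteration 1:
  f(1.600000) = 0.599318
  f'(1.600000) = 0.952854
  x_1 = 1.600000 - 0.599318/0.952854 = 0.971029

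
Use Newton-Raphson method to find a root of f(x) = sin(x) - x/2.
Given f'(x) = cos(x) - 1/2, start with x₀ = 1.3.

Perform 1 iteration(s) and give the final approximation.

f(x) = sin(x) - x/2
f'(x) = cos(x) - 1/2
x₀ = 1.3

Newton-Raphson formula: x_{n+1} = x_n - f(x_n)/f'(x_n)

Iteration 1:
  f(1.300000) = 0.313558
  f'(1.300000) = -0.232501
  x_1 = 1.300000 - 0.313558/(-0.232501) = 2.648631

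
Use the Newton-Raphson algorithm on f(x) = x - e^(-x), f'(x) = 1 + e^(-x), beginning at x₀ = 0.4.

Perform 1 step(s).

f(x) = x - e^(-x)
f'(x) = 1 + e^(-x)
x₀ = 0.4

Newton-Raphson formula: x_{n+1} = x_n - f(x_n)/f'(x_n)

Iteration 1:
  f(0.400000) = -0.270320
  f'(0.400000) = 1.670320
  x_1 = 0.400000 - (-0.270320)/1.670320 = 0.561837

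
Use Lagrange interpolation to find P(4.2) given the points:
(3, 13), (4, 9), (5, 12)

Lagrange interpolation formula:
P(x) = Σ yᵢ × Lᵢ(x)
where Lᵢ(x) = Π_{j≠i} (x - xⱼ)/(xᵢ - xⱼ)

L_0(4.2) = (4.2 - 4)/(3 - 4) × (4.2 - 5)/(3 - 5) = -0.080000
L_1(4.2) = (4.2 - 3)/(4 - 3) × (4.2 - 5)/(4 - 5) = 0.960000
L_2(4.2) = (4.2 - 3)/(5 - 3) × (4.2 - 4)/(5 - 4) = 0.120000

P(4.2) = 13×L_0(4.2) + 9×L_1(4.2) + 12×L_2(4.2)
P(4.2) = 9.040000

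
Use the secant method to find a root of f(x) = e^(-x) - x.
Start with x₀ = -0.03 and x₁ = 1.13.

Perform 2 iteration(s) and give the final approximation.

f(x) = e^(-x) - x
x₀ = -0.03, x₁ = 1.13

Secant formula: x_{n+1} = x_n - f(x_n)(x_n - x_{n-1})/(f(x_n) - f(x_{n-1}))

Iteration 1:
  f(-0.030000) = 1.060455
  f(1.130000) = -0.806967
  x_2 = 1.130000 - (-0.806967)×(1.130000 - (-0.030000))/(-0.806967 - 1.060455)
       = 0.628730
Iteration 2:
  f(1.130000) = -0.806967
  f(0.628730) = -0.095462
  x_3 = 0.628730 - (-0.095462)×(0.628730 - 1.130000)/(-0.095462 - (-0.806967))
       = 0.561475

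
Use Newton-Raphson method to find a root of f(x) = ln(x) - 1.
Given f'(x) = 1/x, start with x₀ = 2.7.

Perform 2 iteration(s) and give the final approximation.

f(x) = ln(x) - 1
f'(x) = 1/x
x₀ = 2.7

Newton-Raphson formula: x_{n+1} = x_n - f(x_n)/f'(x_n)

Iteration 1:
  f(2.700000) = -0.006748
  f'(2.700000) = 0.370370
  x_1 = 2.700000 - (-0.006748)/0.370370 = 2.718220
Iteration 2:
  f(2.718220) = -0.000023
  f'(2.718220) = 0.367888
  x_2 = 2.718220 - (-0.000023)/0.367888 = 2.718282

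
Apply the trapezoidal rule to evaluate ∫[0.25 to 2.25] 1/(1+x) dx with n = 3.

f(x) = 1/(1+x)
a = 0.25, b = 2.25, n = 3
h = (b - a)/n = 0.666667

Trapezoidal rule: (h/2)[f(x₀) + 2f(x₁) + 2f(x₂) + ... + f(xₙ)]

x_0 = 0.2500, f(x_0) = 0.800000, coefficient = 1
x_1 = 0.9167, f(x_1) = 0.521739, coefficient = 2
x_2 = 1.5833, f(x_2) = 0.387097, coefficient = 2
x_3 = 2.2500, f(x_3) = 0.307692, coefficient = 1

I ≈ (0.666667/2) × 2.925364 = 0.975121
Exact value: 0.955511
Error: 0.019610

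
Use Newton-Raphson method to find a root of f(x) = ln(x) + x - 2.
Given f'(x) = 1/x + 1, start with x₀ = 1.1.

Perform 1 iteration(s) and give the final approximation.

f(x) = ln(x) + x - 2
f'(x) = 1/x + 1
x₀ = 1.1

Newton-Raphson formula: x_{n+1} = x_n - f(x_n)/f'(x_n)

Iteration 1:
  f(1.100000) = -0.804690
  f'(1.100000) = 1.909091
  x_1 = 1.100000 - (-0.804690)/1.909091 = 1.521504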